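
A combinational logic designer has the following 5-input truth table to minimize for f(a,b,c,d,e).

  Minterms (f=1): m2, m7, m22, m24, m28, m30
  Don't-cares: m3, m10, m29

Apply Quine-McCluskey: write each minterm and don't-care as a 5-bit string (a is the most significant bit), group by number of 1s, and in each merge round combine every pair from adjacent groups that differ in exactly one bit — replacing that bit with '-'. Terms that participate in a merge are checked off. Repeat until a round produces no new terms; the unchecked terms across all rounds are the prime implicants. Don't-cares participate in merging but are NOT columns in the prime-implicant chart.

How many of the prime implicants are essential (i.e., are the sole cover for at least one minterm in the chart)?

3

[col 0] 00010*, 00011*, 00111*, 01010*, 10110*, 11000*, 11100*, 11101*, 11110*
[col 1] 0-010, 00-11, 0001-, 1-110, 11-00, 111-0, 1110-
Prime implicants: 0-010, 00-11, 0001-, 1-110, 11-00, 111-0, 1110-
PI chart (minterm → PIs covering it):
  2 | 0-010,0001-
  7 | 00-11  (sole → essential)
  22 | 1-110  (sole → essential)
  24 | 11-00  (sole → essential)
  28 | 11-00,111-0,1110-
  30 | 1-110,111-0
Essential prime implicants: 00-11, 1-110, 11-00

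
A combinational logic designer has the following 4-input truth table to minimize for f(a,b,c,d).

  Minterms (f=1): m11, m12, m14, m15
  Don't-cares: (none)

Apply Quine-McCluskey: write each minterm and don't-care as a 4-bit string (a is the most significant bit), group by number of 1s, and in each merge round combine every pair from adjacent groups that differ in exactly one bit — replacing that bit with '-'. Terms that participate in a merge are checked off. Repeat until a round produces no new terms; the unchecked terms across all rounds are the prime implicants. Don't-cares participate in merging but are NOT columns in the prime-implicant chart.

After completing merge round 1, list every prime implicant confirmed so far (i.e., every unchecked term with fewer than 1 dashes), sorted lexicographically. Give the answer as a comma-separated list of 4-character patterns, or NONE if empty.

[col 0] 1011*, 1100*, 1110*, 1111*
[col 1] 1-11, 11-0, 111-
Prime implicants: 1-11, 11-0, 111-

NONE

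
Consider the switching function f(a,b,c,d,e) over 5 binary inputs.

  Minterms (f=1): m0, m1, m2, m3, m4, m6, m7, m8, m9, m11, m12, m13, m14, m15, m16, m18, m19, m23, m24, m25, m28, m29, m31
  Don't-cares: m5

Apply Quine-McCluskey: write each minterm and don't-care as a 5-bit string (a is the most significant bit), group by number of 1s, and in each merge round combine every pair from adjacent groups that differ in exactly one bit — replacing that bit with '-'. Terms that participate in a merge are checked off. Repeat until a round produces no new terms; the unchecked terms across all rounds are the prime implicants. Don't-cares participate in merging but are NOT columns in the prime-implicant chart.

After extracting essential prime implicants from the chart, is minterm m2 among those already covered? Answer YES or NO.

size-2^0 implicants → 00000(✓)  00001(✓)  00010(✓)  00011(✓)  00100(✓)  00101(✓)  00110(✓)  00111(✓)  01000(✓)  01001(✓)  01011(✓)  01100(✓)  01101(✓)  01110(✓)  01111(✓)  10000(✓)  10010(✓)  10011(✓)  10111(✓)  11000(✓)  11001(✓)  11100(✓)  11101(✓)  11111(✓)
size-2^1 implicants → -0000(✓)  -0010(✓)  -0011(✓)  -0111(✓)  -1000(✓)  -1001(✓)  -1100(✓)  -1101(✓)  -1111(✓)  0-000(✓)  0-001(✓)  0-011(✓)  0-100(✓)  0-101(✓)  0-110(✓)  0-111(✓)  00-00(✓)  00-01(✓)  00-10(✓)  00-11(✓)  000-0(✓)  000-1(✓)  0000-(✓)  0001-(✓)  001-0(✓)  001-1(✓)  0010-(✓)  0011-(✓)  01-00(✓)  01-01(✓)  01-11(✓)  010-1(✓)  0100-(✓)  011-0(✓)  011-1(✓)  0110-(✓)  0111-(✓)  1-000(✓)  1-111(✓)  10-11(✓)  100-0(✓)  1001-(✓)  11-00(✓)  11-01(✓)  1100-(✓)  111-1(✓)  1110-(✓)
size-2^2 implicants → --000  --111  -0-11  -00-0  -001-  -1-00(✓)  -1-01(✓)  -100-(✓)  -11-1  -110-(✓)  0--00(✓)  0--01(✓)  0--11(✓)  0-0-1(✓)  0-00-(✓)  0-1-0(✓)  0-1-1(✓)  0-10-(✓)  0-11-(✓)  00--0(✓)  00--1(✓)  00-0-(✓)  00-1-(✓)  000--(✓)  001--(✓)  01--1(✓)  01-0-(✓)  011--(✓)  11-0-(✓)
size-2^3 implicants → -1-0-  0---1  0--0-  0-1--  00---
Unchecked terms (primes): --000, --111, -0-11, -00-0, -001-, -1-0-, -11-1, 0---1, 0--0-, 0-1--, 00---
Minterm coverage:
  m0 ⊆ --000,-00-0,0--0-,00---
  m1 ⊆ 0---1,0--0-,00---
  m2 ⊆ -00-0,-001-,00---
  m3 ⊆ -0-11,-001-,0---1,00---
  m4 ⊆ 0--0-,0-1--,00---
  m6 ⊆ 0-1--,00---
  m7 ⊆ --111,-0-11,0---1,0-1--,00---
  m8 ⊆ --000,-1-0-,0--0-
  m9 ⊆ -1-0-,0---1,0--0-
  m11 ⊆ 0---1 [E]
  m12 ⊆ -1-0-,0--0-,0-1--
  m13 ⊆ -1-0-,-11-1,0---1,0--0-,0-1--
  m14 ⊆ 0-1-- [E]
  m15 ⊆ --111,-11-1,0---1,0-1--
  m16 ⊆ --000,-00-0
  m18 ⊆ -00-0,-001-
  m19 ⊆ -0-11,-001-
  m23 ⊆ --111,-0-11
  m24 ⊆ --000,-1-0-
  m25 ⊆ -1-0- [E]
  m28 ⊆ -1-0- [E]
  m29 ⊆ -1-0-,-11-1
  m31 ⊆ --111,-11-1
E = {-1-0-, 0---1, 0-1--}

NO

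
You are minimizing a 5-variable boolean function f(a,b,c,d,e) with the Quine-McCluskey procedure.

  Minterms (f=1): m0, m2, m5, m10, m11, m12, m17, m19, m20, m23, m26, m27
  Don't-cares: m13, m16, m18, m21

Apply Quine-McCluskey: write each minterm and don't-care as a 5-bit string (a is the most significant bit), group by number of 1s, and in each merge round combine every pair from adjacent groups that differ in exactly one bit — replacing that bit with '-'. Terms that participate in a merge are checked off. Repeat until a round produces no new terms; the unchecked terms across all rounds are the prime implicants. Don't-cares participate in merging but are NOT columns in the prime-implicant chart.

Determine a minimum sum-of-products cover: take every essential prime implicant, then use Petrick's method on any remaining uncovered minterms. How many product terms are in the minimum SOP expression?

6

Round 0: 00000✓ 00010✓ 00101✓ 01010✓ 01011✓ 01100✓ 01101✓ 10000✓ 10001✓ 10010✓ 10011✓ 10100✓ 10101✓ 10111✓ 11010✓ 11011✓
Round 1: -0000✓ -0010✓ -0101 -1010✓ -1011✓ 0-010✓ 0-101 000-0✓ 0101-✓ 0110- 1-010✓ 1-011✓ 10-00✓ 10-01✓ 10-11✓ 100-0✓ 100-1✓ 1000-✓ 1001-✓ 101-1✓ 1010-✓ 1101-✓
Round 2: --010 -00-0 -101- 1-01- 10--1 10-0- 100--
PIs = {--010, -00-0, -0101, -101-, 0-101, 0110-, 1-01-, 10--1, 10-0-, 100--}
Coverage chart:
  m0: -00-0 ←essential
  m2: --010,-00-0
  m5: -0101,0-101
  m10: --010,-101-
  m11: -101- ←essential
  m12: 0110- ←essential
  m17: 10--1,10-0-,100--
  m19: 1-01-,10--1,100--
  m20: 10-0- ←essential
  m23: 10--1 ←essential
  m26: --010,-101-,1-01-
  m27: -101-,1-01-
Essential: -00-0, -101-, 0110-, 10--1, 10-0-
Petrick residual → -0101
Min cover (6 terms): b'c'e' + b'cd'e + bc'd + a'bcd' + ab'e + ab'd'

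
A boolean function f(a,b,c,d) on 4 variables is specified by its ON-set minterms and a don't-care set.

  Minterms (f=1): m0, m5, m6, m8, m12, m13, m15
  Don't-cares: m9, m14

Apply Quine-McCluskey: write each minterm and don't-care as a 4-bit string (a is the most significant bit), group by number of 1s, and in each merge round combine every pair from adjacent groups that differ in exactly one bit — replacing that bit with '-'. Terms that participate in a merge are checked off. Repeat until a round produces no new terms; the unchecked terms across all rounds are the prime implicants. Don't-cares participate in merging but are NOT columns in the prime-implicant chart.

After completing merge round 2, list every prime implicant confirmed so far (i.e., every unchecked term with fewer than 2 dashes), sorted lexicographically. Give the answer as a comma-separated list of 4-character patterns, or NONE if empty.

-000, -101, -110

Round 0: 0000✓ 0101✓ 0110✓ 1000✓ 1001✓ 1100✓ 1101✓ 1110✓ 1111✓
Round 1: -000 -101 -110 1-00✓ 1-01✓ 100-✓ 11-0✓ 11-1✓ 110-✓ 111-✓
Round 2: 1-0- 11--
PIs = {-000, -101, -110, 1-0-, 11--}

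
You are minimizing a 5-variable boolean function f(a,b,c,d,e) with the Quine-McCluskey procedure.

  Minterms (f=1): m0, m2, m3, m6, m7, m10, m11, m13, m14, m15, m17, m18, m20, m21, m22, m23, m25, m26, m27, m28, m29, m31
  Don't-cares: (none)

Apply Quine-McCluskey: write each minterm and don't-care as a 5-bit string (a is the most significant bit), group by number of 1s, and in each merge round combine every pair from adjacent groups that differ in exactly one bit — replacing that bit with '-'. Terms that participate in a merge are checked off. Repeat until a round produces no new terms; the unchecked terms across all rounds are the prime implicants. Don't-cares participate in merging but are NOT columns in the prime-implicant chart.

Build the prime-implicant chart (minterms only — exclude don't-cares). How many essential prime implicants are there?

size-2^0 implicants → 00000(✓)  00010(✓)  00011(✓)  00110(✓)  00111(✓)  01010(✓)  01011(✓)  01101(✓)  01110(✓)  01111(✓)  10001(✓)  10010(✓)  10100(✓)  10101(✓)  10110(✓)  10111(✓)  11001(✓)  11010(✓)  11011(✓)  11100(✓)  11101(✓)  11111(✓)
size-2^1 implicants → -0010(✓)  -0110(✓)  -0111(✓)  -1010(✓)  -1011(✓)  -1101(✓)  -1111(✓)  0-010(✓)  0-011(✓)  0-110(✓)  0-111(✓)  00-10(✓)  00-11(✓)  000-0  0001-(✓)  0011-(✓)  01-10(✓)  01-11(✓)  0101-(✓)  011-1(✓)  0111-(✓)  1-001(✓)  1-010(✓)  1-100(✓)  1-101(✓)  1-111(✓)  10-01(✓)  10-10(✓)  101-0(✓)  101-1(✓)  1010-(✓)  1011-(✓)  11-01(✓)  11-11(✓)  110-1(✓)  1101-(✓)  111-1(✓)  1110-(✓)
size-2^2 implicants → --010  --111  -0-10  -011-  -1-11  -101-  -11-1  0--10(✓)  0--11(✓)  0-01-(✓)  0-11-(✓)  00-1-(✓)  01-1-(✓)  1--01  1-1-1  1-10-  101--  11--1
size-2^3 implicants → 0--1-
Unchecked terms (primes): --010, --111, -0-10, -011-, -1-11, -101-, -11-1, 0--1-, 000-0, 1--01, 1-1-1, 1-10-, 101--, 11--1
Minterm coverage:
  m0 ⊆ 000-0 [E]
  m2 ⊆ --010,-0-10,0--1-,000-0
  m3 ⊆ 0--1- [E]
  m6 ⊆ -0-10,-011-,0--1-
  m7 ⊆ --111,-011-,0--1-
  m10 ⊆ --010,-101-,0--1-
  m11 ⊆ -1-11,-101-,0--1-
  m13 ⊆ -11-1 [E]
  m14 ⊆ 0--1- [E]
  m15 ⊆ --111,-1-11,-11-1,0--1-
  m17 ⊆ 1--01 [E]
  m18 ⊆ --010,-0-10
  m20 ⊆ 1-10-,101--
  m21 ⊆ 1--01,1-1-1,1-10-,101--
  m22 ⊆ -0-10,-011-,101--
  m23 ⊆ --111,-011-,1-1-1,101--
  m25 ⊆ 1--01,11--1
  m26 ⊆ --010,-101-
  m27 ⊆ -1-11,-101-,11--1
  m28 ⊆ 1-10- [E]
  m29 ⊆ -11-1,1--01,1-1-1,1-10-,11--1
  m31 ⊆ --111,-1-11,-11-1,1-1-1,11--1
E = {-11-1, 0--1-, 000-0, 1--01, 1-10-}

5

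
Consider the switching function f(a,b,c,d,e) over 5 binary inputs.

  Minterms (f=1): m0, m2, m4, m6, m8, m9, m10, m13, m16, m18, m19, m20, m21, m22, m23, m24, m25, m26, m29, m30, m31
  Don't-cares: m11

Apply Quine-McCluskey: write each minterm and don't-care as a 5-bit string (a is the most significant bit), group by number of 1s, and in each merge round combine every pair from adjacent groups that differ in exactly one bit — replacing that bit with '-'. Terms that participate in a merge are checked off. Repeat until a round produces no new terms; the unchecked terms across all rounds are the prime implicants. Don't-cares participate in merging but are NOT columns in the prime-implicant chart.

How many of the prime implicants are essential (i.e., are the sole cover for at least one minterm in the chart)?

3

Round 0: 00000✓ 00010✓ 00100✓ 00110✓ 01000✓ 01001✓ 01010✓ 01011✓ 01101✓ 10000✓ 10010✓ 10011✓ 10100✓ 10101✓ 10110✓ 10111✓ 11000✓ 11001✓ 11010✓ 11101✓ 11110✓ 11111✓
Round 1: -0000✓ -0010✓ -0100✓ -0110✓ -1000✓ -1001✓ -1010✓ -1101✓ 0-000✓ 0-010✓ 00-00✓ 00-10✓ 000-0✓ 001-0✓ 01-01✓ 010-0✓ 010-1✓ 0100-✓ 0101-✓ 1-000✓ 1-010✓ 1-101✓ 1-110✓ 1-111✓ 10-00✓ 10-10✓ 10-11✓ 100-0✓ 1001-✓ 101-0✓ 101-1✓ 1010-✓ 1011-✓ 11-01✓ 11-10✓ 110-0✓ 1100-✓ 111-1✓ 1111-✓
Round 2: --000✓ --010✓ -0-00✓ -0-10✓ -00-0✓ -01-0✓ -1-01 -10-0✓ -100- 0-0-0✓ 00--0✓ 010-- 1--10 1-0-0✓ 1-1-1 1-11- 10--0✓ 10-1- 101--
Round 3: --0-0 -0--0
PIs = {--0-0, -0--0, -1-01, -100-, 010--, 1--10, 1-1-1, 1-11-, 10-1-, 101--}
Coverage chart:
  m0: --0-0,-0--0
  m2: --0-0,-0--0
  m4: -0--0 ←essential
  m6: -0--0 ←essential
  m8: --0-0,-100-,010--
  m9: -1-01,-100-,010--
  m10: --0-0,010--
  m13: -1-01 ←essential
  m16: --0-0,-0--0
  m18: --0-0,-0--0,1--10,10-1-
  m19: 10-1- ←essential
  m20: -0--0,101--
  m21: 1-1-1,101--
  m22: -0--0,1--10,1-11-,10-1-,101--
  m23: 1-1-1,1-11-,10-1-,101--
  m24: --0-0,-100-
  m25: -1-01,-100-
  m26: --0-0,1--10
  m29: -1-01,1-1-1
  m30: 1--10,1-11-
  m31: 1-1-1,1-11-
Essential: -0--0, -1-01, 10-1-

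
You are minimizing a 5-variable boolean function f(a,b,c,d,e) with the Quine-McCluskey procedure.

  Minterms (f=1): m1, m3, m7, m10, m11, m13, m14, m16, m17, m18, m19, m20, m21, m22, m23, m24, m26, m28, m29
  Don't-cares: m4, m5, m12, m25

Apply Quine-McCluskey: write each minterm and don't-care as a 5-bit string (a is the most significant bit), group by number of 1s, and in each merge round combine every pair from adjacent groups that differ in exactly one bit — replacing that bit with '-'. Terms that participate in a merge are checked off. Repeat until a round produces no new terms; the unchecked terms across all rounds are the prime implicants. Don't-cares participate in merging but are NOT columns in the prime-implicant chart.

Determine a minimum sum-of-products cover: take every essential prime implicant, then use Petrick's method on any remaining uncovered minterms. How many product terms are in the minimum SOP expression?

6

[col 0] 00001*, 00011*, 00100*, 00101*, 00111*, 01010*, 01011*, 01100*, 01101*, 01110*, 10000*, 10001*, 10010*, 10011*, 10100*, 10101*, 10110*, 10111*, 11000*, 11001*, 11010*, 11100*, 11101*
[col 1] -0001*, -0011*, -0100*, -0101*, -0111*, -1010, -1100*, -1101*, 0-011, 0-100*, 0-101*, 00-01*, 00-11*, 000-1*, 001-1*, 0010-*, 01-10, 0101-, 011-0, 0110-*, 1-000*, 1-001*, 1-010*, 1-100*, 1-101*, 10-00*, 10-01*, 10-10*, 10-11*, 100-0*, 100-1*, 1000-*, 1001-*, 101-0*, 101-1*, 1010-*, 1011-*, 11-00*, 11-01*, 110-0*, 1100-*, 1110-*
[col 2] --100*, --101*, -0-01*, -0-11*, -00-1*, -01-1*, -010-*, -110-*, 0-10-*, 00--1*, 1--00*, 1--01*, 1-0-0, 1-00-*, 1-10-*, 10--0*, 10--1*, 10-0-*, 10-1-*, 100--*, 101--*, 11-0-*
[col 3] --10-, -0--1, 1--0-, 10---
Prime implicants: --10-, -0--1, -1010, 0-011, 01-10, 0101-, 011-0, 1--0-, 1-0-0, 10---
PI chart (minterm → PIs covering it):
  1 | -0--1  (sole → essential)
  3 | -0--1,0-011
  7 | -0--1  (sole → essential)
  10 | -1010,01-10,0101-
  11 | 0-011,0101-
  13 | --10-  (sole → essential)
  14 | 01-10,011-0
  16 | 1--0-,1-0-0,10---
  17 | -0--1,1--0-,10---
  18 | 1-0-0,10---
  19 | -0--1,10---
  20 | --10-,1--0-,10---
  21 | --10-,-0--1,1--0-,10---
  22 | 10---  (sole → essential)
  23 | -0--1,10---
  24 | 1--0-,1-0-0
  26 | -1010,1-0-0
  28 | --10-,1--0-
  29 | --10-,1--0-
Essential prime implicants: --10-, -0--1, 10---
Petrick residual → 0-011, 01-10, 1-0-0
Minimum SOP uses 6 PIs: cd' + b'e + a'c'de + a'bde' + ac'e' + ab'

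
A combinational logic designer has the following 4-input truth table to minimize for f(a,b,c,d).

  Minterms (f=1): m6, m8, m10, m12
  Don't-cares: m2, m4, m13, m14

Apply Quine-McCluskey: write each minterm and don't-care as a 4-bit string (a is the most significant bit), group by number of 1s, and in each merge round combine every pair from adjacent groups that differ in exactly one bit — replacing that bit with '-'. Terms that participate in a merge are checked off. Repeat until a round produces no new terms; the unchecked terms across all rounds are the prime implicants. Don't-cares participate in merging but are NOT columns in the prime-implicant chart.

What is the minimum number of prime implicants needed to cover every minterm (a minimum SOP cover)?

[col 0] 0010*, 0100*, 0110*, 1000*, 1010*, 1100*, 1101*, 1110*
[col 1] -010*, -100*, -110*, 0-10*, 01-0*, 1-00*, 1-10*, 10-0*, 11-0*, 110-
[col 2] --10, -1-0, 1--0
Prime implicants: --10, -1-0, 1--0, 110-
PI chart (minterm → PIs covering it):
  6 | --10,-1-0
  8 | 1--0  (sole → essential)
  10 | --10,1--0
  12 | -1-0,1--0,110-
Essential prime implicants: 1--0
Petrick residual → --10
Minimum SOP uses 2 PIs: cd' + ad'

2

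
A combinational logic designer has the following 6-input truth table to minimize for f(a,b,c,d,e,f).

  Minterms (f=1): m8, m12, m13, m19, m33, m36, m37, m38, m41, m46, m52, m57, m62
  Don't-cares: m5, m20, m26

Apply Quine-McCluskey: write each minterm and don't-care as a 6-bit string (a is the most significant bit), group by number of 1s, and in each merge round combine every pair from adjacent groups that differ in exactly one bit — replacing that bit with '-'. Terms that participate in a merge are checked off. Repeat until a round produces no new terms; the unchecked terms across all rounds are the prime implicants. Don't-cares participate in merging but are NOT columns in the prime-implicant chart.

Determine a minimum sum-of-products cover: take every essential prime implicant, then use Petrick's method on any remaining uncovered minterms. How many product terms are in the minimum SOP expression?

8

[col 0] 000101*, 001000*, 001100*, 001101*, 010011, 010100*, 011010, 100001*, 100100*, 100101*, 100110*, 101001*, 101110*, 110100*, 111001*, 111110*
[col 1] -00101, -10100, 00-101, 001-00, 00110-, 1-0100, 1-1001, 1-1110, 10-001, 10-110, 100-01, 1001-0, 10010-
Prime implicants: -00101, -10100, 00-101, 001-00, 00110-, 010011, 011010, 1-0100, 1-1001, 1-1110, 10-001, 10-110, 100-01, 1001-0, 10010-
PI chart (minterm → PIs covering it):
  8 | 001-00  (sole → essential)
  12 | 001-00,00110-
  13 | 00-101,00110-
  19 | 010011  (sole → essential)
  33 | 10-001,100-01
  36 | 1-0100,1001-0,10010-
  37 | -00101,100-01,10010-
  38 | 10-110,1001-0
  41 | 1-1001,10-001
  46 | 1-1110,10-110
  52 | -10100,1-0100
  57 | 1-1001  (sole → essential)
  62 | 1-1110  (sole → essential)
Essential prime implicants: 001-00, 010011, 1-1001, 1-1110
Petrick residual → -10100, 00-101, 100-01, 1001-0
Minimum SOP uses 8 PIs: bc'de'f' + a'b'de'f + a'b'ce'f' + a'bc'd'ef + acd'e'f + acdef' + ab'c'e'f + ab'c'df'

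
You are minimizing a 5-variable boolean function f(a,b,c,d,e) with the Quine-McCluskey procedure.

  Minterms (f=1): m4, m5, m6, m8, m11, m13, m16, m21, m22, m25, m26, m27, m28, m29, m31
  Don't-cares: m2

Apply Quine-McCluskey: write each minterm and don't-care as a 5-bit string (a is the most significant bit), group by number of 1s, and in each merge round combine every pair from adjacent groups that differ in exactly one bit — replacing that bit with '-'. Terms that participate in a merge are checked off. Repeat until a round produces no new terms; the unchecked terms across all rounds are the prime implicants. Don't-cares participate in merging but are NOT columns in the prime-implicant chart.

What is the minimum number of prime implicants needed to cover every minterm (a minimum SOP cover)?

size-2^0 implicants → 00010(✓)  00100(✓)  00101(✓)  00110(✓)  01000  01011(✓)  01101(✓)  10000  10101(✓)  10110(✓)  11001(✓)  11010(✓)  11011(✓)  11100(✓)  11101(✓)  11111(✓)
size-2^1 implicants → -0101(✓)  -0110  -1011  -1101(✓)  0-101(✓)  00-10  001-0  0010-  1-101(✓)  11-01(✓)  11-11(✓)  110-1(✓)  1101-  111-1(✓)  1110-
size-2^2 implicants → --101  11--1
Unchecked terms (primes): --101, -0110, -1011, 00-10, 001-0, 0010-, 01000, 10000, 11--1, 1101-, 1110-
Minterm coverage:
  m4 ⊆ 001-0,0010-
  m5 ⊆ --101,0010-
  m6 ⊆ -0110,00-10,001-0
  m8 ⊆ 01000 [E]
  m11 ⊆ -1011 [E]
  m13 ⊆ --101 [E]
  m16 ⊆ 10000 [E]
  m21 ⊆ --101 [E]
  m22 ⊆ -0110 [E]
  m25 ⊆ 11--1 [E]
  m26 ⊆ 1101- [E]
  m27 ⊆ -1011,11--1,1101-
  m28 ⊆ 1110- [E]
  m29 ⊆ --101,11--1,1110-
  m31 ⊆ 11--1 [E]
E = {--101, -0110, -1011, 01000, 10000, 11--1, 1101-, 1110-}
Petrick residual → 001-0
Cover = cd'e + b'cde' + bc'de + a'b'ce' + a'bc'd'e' + ab'c'd'e' + abe + abc'd + abcd'  |cover|=9

9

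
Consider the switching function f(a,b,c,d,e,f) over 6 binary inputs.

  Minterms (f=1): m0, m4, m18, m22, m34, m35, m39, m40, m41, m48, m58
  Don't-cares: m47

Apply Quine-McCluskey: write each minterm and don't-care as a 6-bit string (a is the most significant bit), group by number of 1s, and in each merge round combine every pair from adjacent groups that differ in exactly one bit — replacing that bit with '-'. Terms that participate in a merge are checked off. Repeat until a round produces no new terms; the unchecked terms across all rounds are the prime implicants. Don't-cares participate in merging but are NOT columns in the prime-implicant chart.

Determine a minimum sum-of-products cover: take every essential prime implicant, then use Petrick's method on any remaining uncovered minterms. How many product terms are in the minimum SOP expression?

[col 0] 000000*, 000100*, 010010*, 010110*, 100010*, 100011*, 100111*, 101000*, 101001*, 101111*, 110000, 111010
[col 1] 000-00, 010-10, 10-111, 100-11, 10001-, 10100-
Prime implicants: 000-00, 010-10, 10-111, 100-11, 10001-, 10100-, 110000, 111010
PI chart (minterm → PIs covering it):
  0 | 000-00  (sole → essential)
  4 | 000-00  (sole → essential)
  18 | 010-10  (sole → essential)
  22 | 010-10  (sole → essential)
  34 | 10001-  (sole → essential)
  35 | 100-11,10001-
  39 | 10-111,100-11
  40 | 10100-  (sole → essential)
  41 | 10100-  (sole → essential)
  48 | 110000  (sole → essential)
  58 | 111010  (sole → essential)
Essential prime implicants: 000-00, 010-10, 10001-, 10100-, 110000, 111010
Petrick residual → 10-111
Minimum SOP uses 7 PIs: a'b'c'e'f' + a'bc'ef' + ab'def + ab'c'd'e + ab'cd'e' + abc'd'e'f' + abcd'ef'

7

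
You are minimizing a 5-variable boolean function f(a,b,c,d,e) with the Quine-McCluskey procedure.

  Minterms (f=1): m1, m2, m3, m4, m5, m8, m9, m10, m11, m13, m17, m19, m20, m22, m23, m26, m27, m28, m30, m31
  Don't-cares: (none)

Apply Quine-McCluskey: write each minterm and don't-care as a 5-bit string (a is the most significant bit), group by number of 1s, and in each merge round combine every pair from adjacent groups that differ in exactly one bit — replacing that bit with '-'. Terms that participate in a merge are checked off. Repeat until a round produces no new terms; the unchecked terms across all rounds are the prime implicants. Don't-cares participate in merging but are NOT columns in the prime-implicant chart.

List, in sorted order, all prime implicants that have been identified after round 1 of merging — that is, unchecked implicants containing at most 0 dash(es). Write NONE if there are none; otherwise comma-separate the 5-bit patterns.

NONE

Round 0: 00001✓ 00010✓ 00011✓ 00100✓ 00101✓ 01000✓ 01001✓ 01010✓ 01011✓ 01101✓ 10001✓ 10011✓ 10100✓ 10110✓ 10111✓ 11010✓ 11011✓ 11100✓ 11110✓ 11111✓
Round 1: -0001✓ -0011✓ -0100 -1010✓ -1011✓ 0-001✓ 0-010✓ 0-011✓ 0-101✓ 00-01✓ 000-1✓ 0001-✓ 0010- 01-01✓ 010-0✓ 010-1✓ 0100-✓ 0101-✓ 1-011✓ 1-100✓ 1-110✓ 1-111✓ 10-11✓ 100-1✓ 101-0✓ 1011-✓ 11-10✓ 11-11✓ 1101-✓ 111-0✓ 1111-✓
Round 2: --011 -00-1 -101- 0--01 0-0-1 0-01- 010-- 1--11 1-1-0 1-11- 11-1-
PIs = {--011, -00-1, -0100, -101-, 0--01, 0-0-1, 0-01-, 0010-, 010--, 1--11, 1-1-0, 1-11-, 11-1-}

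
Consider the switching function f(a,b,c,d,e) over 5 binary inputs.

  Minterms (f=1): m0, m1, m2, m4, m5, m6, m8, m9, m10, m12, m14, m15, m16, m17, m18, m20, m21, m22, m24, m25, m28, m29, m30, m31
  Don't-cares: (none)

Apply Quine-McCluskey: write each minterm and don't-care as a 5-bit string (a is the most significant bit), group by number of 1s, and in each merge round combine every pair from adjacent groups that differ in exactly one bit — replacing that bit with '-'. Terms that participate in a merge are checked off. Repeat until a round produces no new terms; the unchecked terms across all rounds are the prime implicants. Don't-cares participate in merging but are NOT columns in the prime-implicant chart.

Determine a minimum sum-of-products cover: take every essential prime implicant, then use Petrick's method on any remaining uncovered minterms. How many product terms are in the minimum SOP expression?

6

[col 0] 00000*, 00001*, 00010*, 00100*, 00101*, 00110*, 01000*, 01001*, 01010*, 01100*, 01110*, 01111*, 10000*, 10001*, 10010*, 10100*, 10101*, 10110*, 11000*, 11001*, 11100*, 11101*, 11110*, 11111*
[col 1] -0000*, -0001*, -0010*, -0100*, -0101*, -0110*, -1000*, -1001*, -1100*, -1110*, -1111*, 0-000*, 0-001*, 0-010*, 0-100*, 0-110*, 00-00*, 00-01*, 00-10*, 000-0*, 0000-*, 001-0*, 0010-*, 01-00*, 01-10*, 010-0*, 0100-*, 011-0*, 0111-*, 1-000*, 1-001*, 1-100*, 1-101*, 1-110*, 10-00*, 10-01*, 10-10*, 100-0*, 1000-*, 101-0*, 1010-*, 11-00*, 11-01*, 1100-*, 111-0*, 111-1*, 1110-*, 1111-*
[col 2] --000*, --001*, --100*, --110*, -0-00*, -0-01*, -0-10*, -00-0*, -000-*, -01-0*, -010-*, -1-00*, -100-*, -11-0*, -111-, 0--00*, 0--10*, 0-0-0*, 0-00-*, 0-1-0*, 00--0*, 00-0-*, 01--0*, 1--00*, 1--01*, 1-00-*, 1-1-0*, 1-10-*, 10--0*, 10-0-*, 11-0-*, 111--
[col 3] ---00, --00-, --1-0, -0--0, -0-0-, 0---0, 1--0-
Prime implicants: ---00, --00-, --1-0, -0--0, -0-0-, -111-, 0---0, 1--0-, 111--
PI chart (minterm → PIs covering it):
  0 | ---00,--00-,-0--0,-0-0-,0---0
  1 | --00-,-0-0-
  2 | -0--0,0---0
  4 | ---00,--1-0,-0--0,-0-0-,0---0
  5 | -0-0-  (sole → essential)
  6 | --1-0,-0--0,0---0
  8 | ---00,--00-,0---0
  9 | --00-  (sole → essential)
  10 | 0---0  (sole → essential)
  12 | ---00,--1-0,0---0
  14 | --1-0,-111-,0---0
  15 | -111-  (sole → essential)
  16 | ---00,--00-,-0--0,-0-0-,1--0-
  17 | --00-,-0-0-,1--0-
  18 | -0--0  (sole → essential)
  20 | ---00,--1-0,-0--0,-0-0-,1--0-
  21 | -0-0-,1--0-
  22 | --1-0,-0--0
  24 | ---00,--00-,1--0-
  25 | --00-,1--0-
  28 | ---00,--1-0,1--0-,111--
  29 | 1--0-,111--
  30 | --1-0,-111-,111--
  31 | -111-,111--
Essential prime implicants: --00-, -0--0, -0-0-, -111-, 0---0
Petrick residual → 1--0-
Minimum SOP uses 6 PIs: c'd' + b'e' + b'd' + bcd + a'e' + ad'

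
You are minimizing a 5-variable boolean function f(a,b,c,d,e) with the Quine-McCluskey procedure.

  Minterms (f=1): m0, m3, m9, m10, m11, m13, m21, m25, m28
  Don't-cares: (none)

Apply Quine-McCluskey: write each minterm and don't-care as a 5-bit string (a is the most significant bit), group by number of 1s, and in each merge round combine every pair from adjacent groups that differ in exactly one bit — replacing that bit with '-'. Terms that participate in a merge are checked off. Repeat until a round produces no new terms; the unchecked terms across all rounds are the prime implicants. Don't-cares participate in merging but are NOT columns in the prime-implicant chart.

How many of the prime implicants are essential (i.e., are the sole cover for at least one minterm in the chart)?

7

size-2^0 implicants → 00000  00011(✓)  01001(✓)  01010(✓)  01011(✓)  01101(✓)  10101  11001(✓)  11100
size-2^1 implicants → -1001  0-011  01-01  010-1  0101-
Unchecked terms (primes): -1001, 0-011, 00000, 01-01, 010-1, 0101-, 10101, 11100
Minterm coverage:
  m0 ⊆ 00000 [E]
  m3 ⊆ 0-011 [E]
  m9 ⊆ -1001,01-01,010-1
  m10 ⊆ 0101- [E]
  m11 ⊆ 0-011,010-1,0101-
  m13 ⊆ 01-01 [E]
  m21 ⊆ 10101 [E]
  m25 ⊆ -1001 [E]
  m28 ⊆ 11100 [E]
E = {-1001, 0-011, 00000, 01-01, 0101-, 10101, 11100}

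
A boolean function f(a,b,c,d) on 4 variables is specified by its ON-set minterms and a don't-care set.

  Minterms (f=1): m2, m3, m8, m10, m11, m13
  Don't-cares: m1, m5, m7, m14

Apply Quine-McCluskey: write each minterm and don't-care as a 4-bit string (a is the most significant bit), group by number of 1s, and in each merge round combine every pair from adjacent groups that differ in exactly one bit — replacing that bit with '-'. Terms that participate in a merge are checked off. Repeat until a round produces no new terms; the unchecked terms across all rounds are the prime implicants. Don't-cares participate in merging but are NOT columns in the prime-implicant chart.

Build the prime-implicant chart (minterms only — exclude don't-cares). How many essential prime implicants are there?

Round 0: 0001✓ 0010✓ 0011✓ 0101✓ 0111✓ 1000✓ 1010✓ 1011✓ 1101✓ 1110✓
Round 1: -010✓ -011✓ -101 0-01✓ 0-11✓ 00-1✓ 001-✓ 01-1✓ 1-10 10-0 101-✓
Round 2: -01- 0--1
PIs = {-01-, -101, 0--1, 1-10, 10-0}
Coverage chart:
  m2: -01- ←essential
  m3: -01-,0--1
  m8: 10-0 ←essential
  m10: -01-,1-10,10-0
  m11: -01- ←essential
  m13: -101 ←essential
Essential: -01-, -101, 10-0

3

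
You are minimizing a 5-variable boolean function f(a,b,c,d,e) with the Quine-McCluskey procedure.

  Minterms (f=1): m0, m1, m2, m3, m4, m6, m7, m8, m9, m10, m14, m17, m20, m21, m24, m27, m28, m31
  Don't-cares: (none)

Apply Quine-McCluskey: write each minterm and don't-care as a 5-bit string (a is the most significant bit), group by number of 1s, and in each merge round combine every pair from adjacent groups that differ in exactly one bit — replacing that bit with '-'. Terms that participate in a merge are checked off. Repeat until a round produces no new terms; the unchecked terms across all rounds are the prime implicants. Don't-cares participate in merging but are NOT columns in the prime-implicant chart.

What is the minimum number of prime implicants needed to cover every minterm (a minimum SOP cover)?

7

Round 0: 00000✓ 00001✓ 00010✓ 00011✓ 00100✓ 00110✓ 00111✓ 01000✓ 01001✓ 01010✓ 01110✓ 10001✓ 10100✓ 10101✓ 11000✓ 11011✓ 11100✓ 11111✓
Round 1: -0001 -0100 -1000 0-000✓ 0-001✓ 0-010✓ 0-110✓ 00-00✓ 00-10✓ 00-11✓ 000-0✓ 000-1✓ 0000-✓ 0001-✓ 001-0✓ 0011-✓ 01-10✓ 010-0✓ 0100-✓ 1-100 10-01 1010- 11-00 11-11
Round 2: 0--10 0-0-0 0-00- 00--0 00-1- 000--
PIs = {-0001, -0100, -1000, 0--10, 0-0-0, 0-00-, 00--0, 00-1-, 000--, 1-100, 10-01, 1010-, 11-00, 11-11}
Coverage chart:
  m0: 0-0-0,0-00-,00--0,000--
  m1: -0001,0-00-,000--
  m2: 0--10,0-0-0,00--0,00-1-,000--
  m3: 00-1-,000--
  m4: -0100,00--0
  m6: 0--10,00--0,00-1-
  m7: 00-1- ←essential
  m8: -1000,0-0-0,0-00-
  m9: 0-00- ←essential
  m10: 0--10,0-0-0
  m14: 0--10 ←essential
  m17: -0001,10-01
  m20: -0100,1-100,1010-
  m21: 10-01,1010-
  m24: -1000,11-00
  m27: 11-11 ←essential
  m28: 1-100,11-00
  m31: 11-11 ←essential
Essential: 0--10, 0-00-, 00-1-, 11-11
Petrick residual → -0100, 10-01, 11-00
Min cover (7 terms): b'cd'e' + a'de' + a'c'd' + a'b'd + ab'd'e + abd'e' + abde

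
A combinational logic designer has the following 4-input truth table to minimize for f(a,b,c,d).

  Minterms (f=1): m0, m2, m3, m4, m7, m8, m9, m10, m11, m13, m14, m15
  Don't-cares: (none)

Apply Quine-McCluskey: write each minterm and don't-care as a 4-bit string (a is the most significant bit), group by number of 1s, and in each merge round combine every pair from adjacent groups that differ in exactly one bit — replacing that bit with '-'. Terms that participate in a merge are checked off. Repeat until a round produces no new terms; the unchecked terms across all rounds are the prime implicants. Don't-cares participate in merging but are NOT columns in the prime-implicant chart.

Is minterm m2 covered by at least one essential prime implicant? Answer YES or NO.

NO

size-2^0 implicants → 0000(✓)  0010(✓)  0011(✓)  0100(✓)  0111(✓)  1000(✓)  1001(✓)  1010(✓)  1011(✓)  1101(✓)  1110(✓)  1111(✓)
size-2^1 implicants → -000(✓)  -010(✓)  -011(✓)  -111(✓)  0-00  0-11(✓)  00-0(✓)  001-(✓)  1-01(✓)  1-10(✓)  1-11(✓)  10-0(✓)  10-1(✓)  100-(✓)  101-(✓)  11-1(✓)  111-(✓)
size-2^2 implicants → --11  -0-0  -01-  1--1  1-1-  10--
Unchecked terms (primes): --11, -0-0, -01-, 0-00, 1--1, 1-1-, 10--
Minterm coverage:
  m0 ⊆ -0-0,0-00
  m2 ⊆ -0-0,-01-
  m3 ⊆ --11,-01-
  m4 ⊆ 0-00 [E]
  m7 ⊆ --11 [E]
  m8 ⊆ -0-0,10--
  m9 ⊆ 1--1,10--
  m10 ⊆ -0-0,-01-,1-1-,10--
  m11 ⊆ --11,-01-,1--1,1-1-,10--
  m13 ⊆ 1--1 [E]
  m14 ⊆ 1-1- [E]
  m15 ⊆ --11,1--1,1-1-
E = {--11, 0-00, 1--1, 1-1-}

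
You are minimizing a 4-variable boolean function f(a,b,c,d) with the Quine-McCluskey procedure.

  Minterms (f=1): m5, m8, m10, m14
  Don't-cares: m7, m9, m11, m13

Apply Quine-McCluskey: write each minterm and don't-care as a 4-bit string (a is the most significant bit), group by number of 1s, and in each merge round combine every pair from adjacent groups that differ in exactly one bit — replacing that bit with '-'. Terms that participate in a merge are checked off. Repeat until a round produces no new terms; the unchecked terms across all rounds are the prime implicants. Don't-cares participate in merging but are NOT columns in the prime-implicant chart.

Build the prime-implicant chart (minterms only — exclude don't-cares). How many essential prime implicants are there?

2

[col 0] 0101*, 0111*, 1000*, 1001*, 1010*, 1011*, 1101*, 1110*
[col 1] -101, 01-1, 1-01, 1-10, 10-0*, 10-1*, 100-*, 101-*
[col 2] 10--
Prime implicants: -101, 01-1, 1-01, 1-10, 10--
PI chart (minterm → PIs covering it):
  5 | -101,01-1
  8 | 10--  (sole → essential)
  10 | 1-10,10--
  14 | 1-10  (sole → essential)
Essential prime implicants: 1-10, 10--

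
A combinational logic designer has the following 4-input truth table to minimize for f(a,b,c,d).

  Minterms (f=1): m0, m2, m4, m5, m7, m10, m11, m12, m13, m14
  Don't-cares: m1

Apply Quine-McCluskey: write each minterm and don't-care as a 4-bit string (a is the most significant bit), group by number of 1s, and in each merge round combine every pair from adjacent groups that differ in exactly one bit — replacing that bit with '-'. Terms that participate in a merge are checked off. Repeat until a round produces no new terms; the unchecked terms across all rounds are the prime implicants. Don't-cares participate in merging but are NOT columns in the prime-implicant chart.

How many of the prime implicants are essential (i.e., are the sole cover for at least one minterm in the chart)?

3

size-2^0 implicants → 0000(✓)  0001(✓)  0010(✓)  0100(✓)  0101(✓)  0111(✓)  1010(✓)  1011(✓)  1100(✓)  1101(✓)  1110(✓)
size-2^1 implicants → -010  -100(✓)  -101(✓)  0-00(✓)  0-01(✓)  00-0  000-(✓)  01-1  010-(✓)  1-10  101-  11-0  110-(✓)
size-2^2 implicants → -10-  0-0-
Unchecked terms (primes): -010, -10-, 0-0-, 00-0, 01-1, 1-10, 101-, 11-0
Minterm coverage:
  m0 ⊆ 0-0-,00-0
  m2 ⊆ -010,00-0
  m4 ⊆ -10-,0-0-
  m5 ⊆ -10-,0-0-,01-1
  m7 ⊆ 01-1 [E]
  m10 ⊆ -010,1-10,101-
  m11 ⊆ 101- [E]
  m12 ⊆ -10-,11-0
  m13 ⊆ -10- [E]
  m14 ⊆ 1-10,11-0
E = {-10-, 01-1, 101-}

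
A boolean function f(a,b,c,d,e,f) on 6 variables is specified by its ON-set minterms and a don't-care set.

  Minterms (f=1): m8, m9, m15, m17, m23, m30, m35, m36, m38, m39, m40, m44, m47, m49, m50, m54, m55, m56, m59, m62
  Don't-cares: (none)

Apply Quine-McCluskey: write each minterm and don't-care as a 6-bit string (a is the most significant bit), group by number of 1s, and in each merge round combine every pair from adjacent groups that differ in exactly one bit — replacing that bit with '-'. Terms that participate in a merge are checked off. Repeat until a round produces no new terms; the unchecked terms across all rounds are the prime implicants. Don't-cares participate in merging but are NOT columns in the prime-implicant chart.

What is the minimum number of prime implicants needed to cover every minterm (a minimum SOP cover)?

size-2^0 implicants → 001000(✓)  001001(✓)  001111(✓)  010001(✓)  010111(✓)  011110(✓)  100011(✓)  100100(✓)  100110(✓)  100111(✓)  101000(✓)  101100(✓)  101111(✓)  110001(✓)  110010(✓)  110110(✓)  110111(✓)  111000(✓)  111011  111110(✓)
size-2^1 implicants → -01000  -01111  -10001  -10111  -11110  00100-  1-0110(✓)  1-0111(✓)  1-1000  10-100  10-111  100-11  1001-0  10011-(✓)  101-00  11-110  110-10  11011-(✓)
size-2^2 implicants → 1-011-
Unchecked terms (primes): -01000, -01111, -10001, -10111, -11110, 00100-, 1-011-, 1-1000, 10-100, 10-111, 100-11, 1001-0, 101-00, 11-110, 110-10, 111011
Minterm coverage:
  m8 ⊆ -01000,00100-
  m9 ⊆ 00100- [E]
  m15 ⊆ -01111 [E]
  m17 ⊆ -10001 [E]
  m23 ⊆ -10111 [E]
  m30 ⊆ -11110 [E]
  m35 ⊆ 100-11 [E]
  m36 ⊆ 10-100,1001-0
  m38 ⊆ 1-011-,1001-0
  m39 ⊆ 1-011-,10-111,100-11
  m40 ⊆ -01000,1-1000,101-00
  m44 ⊆ 10-100,101-00
  m47 ⊆ -01111,10-111
  m49 ⊆ -10001 [E]
  m50 ⊆ 110-10 [E]
  m54 ⊆ 1-011-,11-110,110-10
  m55 ⊆ -10111,1-011-
  m56 ⊆ 1-1000 [E]
  m59 ⊆ 111011 [E]
  m62 ⊆ -11110,11-110
E = {-01111, -10001, -10111, -11110, 00100-, 1-1000, 100-11, 110-10, 111011}
Petrick residual → 1-011-, 10-100
Cover = b'cdef + bc'd'e'f + bc'def + bcdef' + a'b'cd'e' + ac'de + acd'e'f' + ab'de'f' + ab'c'ef + abc'ef' + abcd'ef  |cover|=11

11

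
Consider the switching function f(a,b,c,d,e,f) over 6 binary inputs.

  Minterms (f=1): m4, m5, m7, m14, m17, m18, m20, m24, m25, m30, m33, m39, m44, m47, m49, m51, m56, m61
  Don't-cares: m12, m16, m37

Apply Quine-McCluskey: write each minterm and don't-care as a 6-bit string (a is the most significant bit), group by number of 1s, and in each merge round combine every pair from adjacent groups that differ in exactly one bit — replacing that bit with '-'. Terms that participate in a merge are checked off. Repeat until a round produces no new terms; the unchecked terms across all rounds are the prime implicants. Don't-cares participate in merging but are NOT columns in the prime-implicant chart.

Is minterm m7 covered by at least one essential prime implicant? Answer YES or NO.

size-2^0 implicants → 000100(✓)  000101(✓)  000111(✓)  001100(✓)  001110(✓)  010000(✓)  010001(✓)  010010(✓)  010100(✓)  011000(✓)  011001(✓)  011110(✓)  100001(✓)  100101(✓)  100111(✓)  101100(✓)  101111(✓)  110001(✓)  110011(✓)  111000(✓)  111101
size-2^1 implicants → -00101(✓)  -00111(✓)  -01100  -10001  -11000  0-0100  0-1110  00-100  0001-1(✓)  00010-  0011-0  01-000(✓)  01-001(✓)  010-00  0100-0  01000-(✓)  01100-(✓)  1-0001  10-111  100-01  1001-1(✓)  1100-1
size-2^2 implicants → -001-1  01-00-
Unchecked terms (primes): -001-1, -01100, -10001, -11000, 0-0100, 0-1110, 00-100, 00010-, 0011-0, 01-00-, 010-00, 0100-0, 1-0001, 10-111, 100-01, 1100-1, 111101
Minterm coverage:
  m4 ⊆ 0-0100,00-100,00010-
  m5 ⊆ -001-1,00010-
  m7 ⊆ -001-1 [E]
  m14 ⊆ 0-1110,0011-0
  m17 ⊆ -10001,01-00-
  m18 ⊆ 0100-0 [E]
  m20 ⊆ 0-0100,010-00
  m24 ⊆ -11000,01-00-
  m25 ⊆ 01-00- [E]
  m30 ⊆ 0-1110 [E]
  m33 ⊆ 1-0001,100-01
  m39 ⊆ -001-1,10-111
  m44 ⊆ -01100 [E]
  m47 ⊆ 10-111 [E]
  m49 ⊆ -10001,1-0001,1100-1
  m51 ⊆ 1100-1 [E]
  m56 ⊆ -11000 [E]
  m61 ⊆ 111101 [E]
E = {-001-1, -01100, -11000, 0-1110, 01-00-, 0100-0, 10-111, 1100-1, 111101}

YES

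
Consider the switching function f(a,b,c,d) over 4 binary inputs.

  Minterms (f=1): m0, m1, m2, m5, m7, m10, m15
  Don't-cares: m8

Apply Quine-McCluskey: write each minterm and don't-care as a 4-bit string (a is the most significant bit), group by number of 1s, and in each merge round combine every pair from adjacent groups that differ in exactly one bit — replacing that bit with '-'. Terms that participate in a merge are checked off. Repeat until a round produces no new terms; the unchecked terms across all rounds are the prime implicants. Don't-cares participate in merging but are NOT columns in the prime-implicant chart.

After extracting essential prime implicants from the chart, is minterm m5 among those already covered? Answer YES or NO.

Round 0: 0000✓ 0001✓ 0010✓ 0101✓ 0111✓ 1000✓ 1010✓ 1111✓
Round 1: -000✓ -010✓ -111 0-01 00-0✓ 000- 01-1 10-0✓
Round 2: -0-0
PIs = {-0-0, -111, 0-01, 000-, 01-1}
Coverage chart:
  m0: -0-0,000-
  m1: 0-01,000-
  m2: -0-0 ←essential
  m5: 0-01,01-1
  m7: -111,01-1
  m10: -0-0 ←essential
  m15: -111 ←essential
Essential: -0-0, -111

NO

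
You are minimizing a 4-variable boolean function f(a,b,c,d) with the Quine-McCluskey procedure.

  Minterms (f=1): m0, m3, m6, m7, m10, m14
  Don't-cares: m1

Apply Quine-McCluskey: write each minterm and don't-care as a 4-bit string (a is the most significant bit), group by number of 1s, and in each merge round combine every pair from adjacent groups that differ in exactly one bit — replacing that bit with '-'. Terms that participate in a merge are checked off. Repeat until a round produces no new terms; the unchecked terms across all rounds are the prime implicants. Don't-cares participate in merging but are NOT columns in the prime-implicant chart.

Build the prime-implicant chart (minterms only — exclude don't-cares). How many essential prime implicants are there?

2

Round 0: 0000✓ 0001✓ 0011✓ 0110✓ 0111✓ 1010✓ 1110✓
Round 1: -110 0-11 00-1 000- 011- 1-10
PIs = {-110, 0-11, 00-1, 000-, 011-, 1-10}
Coverage chart:
  m0: 000- ←essential
  m3: 0-11,00-1
  m6: -110,011-
  m7: 0-11,011-
  m10: 1-10 ←essential
  m14: -110,1-10
Essential: 000-, 1-10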